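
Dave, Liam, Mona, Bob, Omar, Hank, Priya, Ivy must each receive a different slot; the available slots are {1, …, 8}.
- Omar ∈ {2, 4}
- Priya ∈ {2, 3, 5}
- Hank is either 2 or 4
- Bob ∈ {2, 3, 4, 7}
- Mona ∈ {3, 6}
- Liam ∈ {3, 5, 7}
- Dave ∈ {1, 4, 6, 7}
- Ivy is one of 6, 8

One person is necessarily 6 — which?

Mona

The 8 variables draw from only 8 values {1, 2, 3, 4, 5, 6, 7, 8}, so each is used; only Dave can be 1, hence Dave = 1.
The 7 still-open variables draw from only 7 values {2, 3, 4, 5, 6, 7, 8}, so each is used; only Ivy can be 8, hence Ivy = 8.
The 6 still-open variables draw from only 6 values {2, 3, 4, 5, 6, 7}, so each is used; only Mona can be 6, hence Mona = 6.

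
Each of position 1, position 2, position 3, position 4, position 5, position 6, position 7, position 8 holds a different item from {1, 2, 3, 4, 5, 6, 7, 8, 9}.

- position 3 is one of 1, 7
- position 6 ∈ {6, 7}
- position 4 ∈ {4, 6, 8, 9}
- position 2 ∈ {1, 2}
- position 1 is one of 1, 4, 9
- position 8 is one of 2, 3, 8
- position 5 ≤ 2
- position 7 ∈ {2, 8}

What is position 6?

The 8 variables draw from only 8 values {1, 2, 3, 4, 6, 7, 8, 9}, so each is used; only position 8 can be 3, hence position 8 = 3.
position 2 and position 5 between them cover only {1, 2} — a naked pair. Remove those values from position 1, position 3, position 7.
position 3 must be 7 (only option left). Strike 7 from position 6.
So position 6 = 6.

6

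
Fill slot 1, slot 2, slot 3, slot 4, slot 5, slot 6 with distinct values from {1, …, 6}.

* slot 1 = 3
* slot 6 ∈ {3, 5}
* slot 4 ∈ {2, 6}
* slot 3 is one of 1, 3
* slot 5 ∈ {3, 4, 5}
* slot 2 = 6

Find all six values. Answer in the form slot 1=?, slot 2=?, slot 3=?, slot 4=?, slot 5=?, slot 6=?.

slot 1 must be 3 (only option left). Eliminate 3 elsewhere: slot 3, slot 5, slot 6.
slot 2 has just one choice, so slot 2 = 6. Eliminate 6 elsewhere: slot 4.
slot 3's domain is down to {1}, so slot 3 = 1.
slot 4 has just one choice, so slot 4 = 2.
slot 6's domain is down to {5}, so slot 6 = 5. Eliminate 5 elsewhere: slot 5.
slot 5's domain is down to {4}, so slot 5 = 4.

slot 1=3, slot 2=6, slot 3=1, slot 4=2, slot 5=4, slot 6=5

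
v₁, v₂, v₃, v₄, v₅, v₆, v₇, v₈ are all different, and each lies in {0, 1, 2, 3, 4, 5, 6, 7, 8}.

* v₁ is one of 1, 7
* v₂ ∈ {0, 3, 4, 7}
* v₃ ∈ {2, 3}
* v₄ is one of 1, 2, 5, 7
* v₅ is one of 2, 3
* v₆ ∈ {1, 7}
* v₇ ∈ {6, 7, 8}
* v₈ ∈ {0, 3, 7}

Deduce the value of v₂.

v₁ and v₆ between them cover only {1, 7} — a naked pair. Remove those values from v₂, v₄, v₇, v₈.
The 2 variables v₃ and v₅ are confined to {2, 3}, which locks those values in; drop them from v₂, v₄, v₈.
v₄ must be 5 (only option left).
That leaves v₈ = 0. Eliminate 0 elsewhere: v₂.
So v₂ = 4.

4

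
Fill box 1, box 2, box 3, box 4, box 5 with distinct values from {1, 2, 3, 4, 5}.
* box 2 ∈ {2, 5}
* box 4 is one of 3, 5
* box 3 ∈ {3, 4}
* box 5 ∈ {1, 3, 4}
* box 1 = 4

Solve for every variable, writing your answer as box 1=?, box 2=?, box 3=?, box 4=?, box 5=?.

box 1=4, box 2=2, box 3=3, box 4=5, box 5=1

box 1 has just one choice, so box 1 = 4. So box 3, box 5 can't be 4.
box 3 has just one choice, so box 3 = 3. Remove 3 from box 4, box 5.
box 4 has just one choice, so box 4 = 5. So box 2 can't be 5.
That leaves box 5 = 1.
That leaves box 2 = 2.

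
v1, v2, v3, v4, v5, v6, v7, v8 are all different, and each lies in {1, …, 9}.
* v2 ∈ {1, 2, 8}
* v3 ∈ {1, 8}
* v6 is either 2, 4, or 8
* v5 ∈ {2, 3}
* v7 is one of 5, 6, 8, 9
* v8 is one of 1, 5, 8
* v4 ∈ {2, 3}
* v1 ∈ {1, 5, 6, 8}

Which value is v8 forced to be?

The 8 variables together cover exactly {1, 2, 3, 4, 5, 6, 8, 9} — 8 values for 8 variables — and 4 appears only in v6's list, so v6 = 4.
The 7 still-open variables draw from only 7 values {1, 2, 3, 5, 6, 8, 9}, so each is used; only v7 can be 9, hence v7 = 9.
The 6 still-open variables draw from only 6 values {1, 2, 3, 5, 6, 8}, so each is used; only v1 can be 6, hence v1 = 6.
The 5 still-open variables draw from only 5 values {1, 2, 3, 5, 8}, so each is used; only v8 can be 5, hence v8 = 5.

5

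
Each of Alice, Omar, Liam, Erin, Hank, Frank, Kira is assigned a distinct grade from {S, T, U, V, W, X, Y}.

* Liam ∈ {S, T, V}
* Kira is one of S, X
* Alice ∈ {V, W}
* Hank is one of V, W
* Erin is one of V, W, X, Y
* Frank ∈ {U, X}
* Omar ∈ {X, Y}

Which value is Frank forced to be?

The 7 variables draw from only 7 values {S, T, U, V, W, X, Y}, so each is used; only Liam can be T, hence Liam = T.
Among the 6 still-open variables, S fits only Kira (and all 6 values in {S, U, V, W, X, Y} must be used), so Kira = S.
Among the 5 still-open variables, U fits only Frank (and all 5 values in {U, V, W, X, Y} must be used), so Frank = U.

U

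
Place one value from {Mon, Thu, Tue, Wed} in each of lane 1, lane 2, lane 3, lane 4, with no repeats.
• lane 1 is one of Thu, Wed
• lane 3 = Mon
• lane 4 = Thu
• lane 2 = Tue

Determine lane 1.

lane 2's domain is down to {Tue}, so lane 2 = Tue.
lane 3 must be Mon (only option left).
lane 4 has just one choice, so lane 4 = Thu. So lane 1 can't be Thu.
So lane 1 = Wed.

Wed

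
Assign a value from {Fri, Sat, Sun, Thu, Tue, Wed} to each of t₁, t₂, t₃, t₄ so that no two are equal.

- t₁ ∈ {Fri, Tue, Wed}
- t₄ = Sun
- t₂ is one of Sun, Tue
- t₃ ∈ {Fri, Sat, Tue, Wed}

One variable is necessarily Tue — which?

t₄'s domain is down to {Sun}, so t₄ = Sun. Eliminate Sun elsewhere: t₂.
So Tue goes to t₂.

t₂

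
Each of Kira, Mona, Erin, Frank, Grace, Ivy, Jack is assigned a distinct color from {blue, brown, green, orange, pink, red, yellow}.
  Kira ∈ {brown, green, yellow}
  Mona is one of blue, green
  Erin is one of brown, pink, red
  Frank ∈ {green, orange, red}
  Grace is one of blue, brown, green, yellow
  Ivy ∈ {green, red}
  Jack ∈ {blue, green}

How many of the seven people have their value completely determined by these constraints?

The 7 variables together cover exactly {blue, brown, green, orange, pink, red, yellow} — 7 values for 7 variables — and orange appears only in Frank's list, so Frank = orange.
Among the 6 still-open variables, pink fits only Erin (and all 6 values in {blue, brown, green, pink, red, yellow} must be used), so Erin = pink.
The 5 still-open variables draw from only 5 values {blue, brown, green, red, yellow}, so each is used; only Ivy can be red, hence Ivy = red.
Mona and Jack share exactly the 2 values {blue, green}; by pigeonhole those values go to them, so strike blue, green from Kira, Grace.
Determined: Erin=pink, Frank=orange, Ivy=red. The other people each still have more than one consistent value. That makes 3.

3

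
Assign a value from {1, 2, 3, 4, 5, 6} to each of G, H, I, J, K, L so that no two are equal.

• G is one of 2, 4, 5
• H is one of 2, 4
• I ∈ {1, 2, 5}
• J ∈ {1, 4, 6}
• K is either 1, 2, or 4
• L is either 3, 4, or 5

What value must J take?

The 6 variables draw from only 6 values {1, 2, 3, 4, 5, 6}, so each is used; only L can be 3, hence L = 3.
Among the 5 still-open variables, 6 fits only J (and all 5 values in {1, 2, 4, 5, 6} must be used), so J = 6.

6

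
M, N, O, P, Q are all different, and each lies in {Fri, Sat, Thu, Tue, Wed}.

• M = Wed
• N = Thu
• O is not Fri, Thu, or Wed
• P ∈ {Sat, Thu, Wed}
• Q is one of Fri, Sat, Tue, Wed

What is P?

Sat

M must be Wed (only option left). Strike Wed from P, Q.
N's domain is down to {Thu}, so N = Thu. Strike Thu from P.
So P = Sat.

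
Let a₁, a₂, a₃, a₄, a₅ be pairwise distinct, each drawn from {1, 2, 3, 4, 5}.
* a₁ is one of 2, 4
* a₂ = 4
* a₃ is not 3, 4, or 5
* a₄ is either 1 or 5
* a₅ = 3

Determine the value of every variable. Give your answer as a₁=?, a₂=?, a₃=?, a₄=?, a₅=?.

a₁=2, a₂=4, a₃=1, a₄=5, a₅=3

a₂ has just one choice, so a₂ = 4. Strike 4 from a₁.
That leaves a₅ = 3.
a₁ has just one choice, so a₁ = 2. Remove 2 from a₃.
a₃ must be 1 (only option left). Remove 1 from a₄.
a₄ must be 5 (only option left).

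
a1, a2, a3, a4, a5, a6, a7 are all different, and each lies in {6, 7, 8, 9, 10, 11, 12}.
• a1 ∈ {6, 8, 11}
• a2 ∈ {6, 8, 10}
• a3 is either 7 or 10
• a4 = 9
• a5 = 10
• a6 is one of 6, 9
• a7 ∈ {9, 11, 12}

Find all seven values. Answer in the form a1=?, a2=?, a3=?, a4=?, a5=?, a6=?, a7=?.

a4 has just one choice, so a4 = 9. Strike 9 from a6, a7.
a5 has just one choice, so a5 = 10. Remove 10 from a2, a3.
a6 has just one choice, so a6 = 6. Remove 6 from a1, a2.
a2 must be 8 (only option left). Strike 8 from a1.
a3 must be 7 (only option left).
a1 has just one choice, so a1 = 11. Strike 11 from a7.
a7 has just one choice, so a7 = 12.

a1=11, a2=8, a3=7, a4=9, a5=10, a6=6, a7=12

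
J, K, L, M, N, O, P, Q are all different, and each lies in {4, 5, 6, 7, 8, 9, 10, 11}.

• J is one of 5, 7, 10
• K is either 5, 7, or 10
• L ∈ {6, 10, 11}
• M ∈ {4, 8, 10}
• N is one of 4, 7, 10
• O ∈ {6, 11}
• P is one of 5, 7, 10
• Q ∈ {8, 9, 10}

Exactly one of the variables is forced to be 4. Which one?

Among the 8 variables, 9 fits only Q (and all 8 values in {4, 5, 6, 7, 8, 9, 10, 11} must be used), so Q = 9.
The 7 still-open variables draw from only 7 values {4, 5, 6, 7, 8, 10, 11}, so each is used; only M can be 8, hence M = 8.
The 6 still-open variables together cover exactly {4, 5, 6, 7, 10, 11} — 6 values for 6 variables — and 4 appears only in N's list, so N = 4.

N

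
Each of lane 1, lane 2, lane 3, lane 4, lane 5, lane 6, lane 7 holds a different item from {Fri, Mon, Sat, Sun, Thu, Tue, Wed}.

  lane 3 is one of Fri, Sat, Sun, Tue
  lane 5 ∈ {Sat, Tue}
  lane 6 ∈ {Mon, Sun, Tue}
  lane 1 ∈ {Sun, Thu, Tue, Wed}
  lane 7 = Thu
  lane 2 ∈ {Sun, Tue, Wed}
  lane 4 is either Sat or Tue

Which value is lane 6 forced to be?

Mon

lane 7's domain is down to {Thu}, so lane 7 = Thu. Remove Thu from lane 1.
The 6 still-open variables draw from only 6 values {Fri, Mon, Sat, Sun, Tue, Wed}, so each is used; only lane 3 can be Fri, hence lane 3 = Fri.
The 5 still-open variables draw from only 5 values {Mon, Sat, Sun, Tue, Wed}, so each is used; only lane 6 can be Mon, hence lane 6 = Mon.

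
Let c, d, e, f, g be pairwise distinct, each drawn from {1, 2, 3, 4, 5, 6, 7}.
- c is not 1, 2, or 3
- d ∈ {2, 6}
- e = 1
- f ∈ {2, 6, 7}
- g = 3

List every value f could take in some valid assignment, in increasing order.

e's domain is down to {1}, so e = 1.
g has just one choice, so g = 3.
No further eliminations apply; f can still be any of 2, 6, 7.

2, 6, 7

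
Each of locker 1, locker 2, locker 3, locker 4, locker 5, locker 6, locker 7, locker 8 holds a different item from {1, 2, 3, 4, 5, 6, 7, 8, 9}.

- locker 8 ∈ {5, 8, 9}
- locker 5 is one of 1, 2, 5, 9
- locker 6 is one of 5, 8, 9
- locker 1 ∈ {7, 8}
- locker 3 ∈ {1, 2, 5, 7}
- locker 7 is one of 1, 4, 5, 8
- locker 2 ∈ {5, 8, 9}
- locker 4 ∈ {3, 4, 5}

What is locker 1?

The 8 variables together cover exactly {1, 2, 3, 4, 5, 7, 8, 9} — 8 values for 8 variables — and 3 appears only in locker 4's list, so locker 4 = 3.
The 7 still-open variables together cover exactly {1, 2, 4, 5, 7, 8, 9} — 7 values for 7 variables — and 4 appears only in locker 7's list, so locker 7 = 4.
locker 2, locker 6, locker 8 share exactly the 3 values {5, 8, 9}; by pigeonhole those values go to them, so strike 5, 8, 9 from locker 1, locker 3, locker 5.
So locker 1 = 7.

7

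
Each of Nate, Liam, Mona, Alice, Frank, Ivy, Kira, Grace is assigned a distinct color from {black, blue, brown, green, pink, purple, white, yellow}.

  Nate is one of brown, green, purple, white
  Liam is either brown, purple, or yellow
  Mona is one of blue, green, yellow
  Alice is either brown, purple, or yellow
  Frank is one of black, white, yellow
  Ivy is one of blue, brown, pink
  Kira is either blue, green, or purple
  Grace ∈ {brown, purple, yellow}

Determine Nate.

white

Among the 8 variables, black fits only Frank (and all 8 values in {black, blue, brown, green, pink, purple, white, yellow} must be used), so Frank = black.
The 7 still-open variables draw from only 7 values {blue, brown, green, pink, purple, white, yellow}, so each is used; only Ivy can be pink, hence Ivy = pink.
The 6 still-open variables together cover exactly {blue, brown, green, purple, white, yellow} — 6 values for 6 variables — and white appears only in Nate's list, so Nate = white.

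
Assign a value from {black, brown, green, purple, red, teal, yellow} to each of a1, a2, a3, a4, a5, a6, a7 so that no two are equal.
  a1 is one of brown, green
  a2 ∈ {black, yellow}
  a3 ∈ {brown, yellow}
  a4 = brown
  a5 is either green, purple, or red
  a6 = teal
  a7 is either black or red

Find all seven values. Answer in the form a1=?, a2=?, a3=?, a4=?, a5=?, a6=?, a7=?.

a4 must be brown (only option left). Eliminate brown elsewhere: a1, a3.
That leaves a6 = teal.
That leaves a1 = green. Strike green from a5.
a3 has just one choice, so a3 = yellow. Strike yellow from a2.
a2 must be black (only option left). Eliminate black elsewhere: a7.
That leaves a7 = red. Remove red from a5.
a5 must be purple (only option left).

a1=green, a2=black, a3=yellow, a4=brown, a5=purple, a6=teal, a7=red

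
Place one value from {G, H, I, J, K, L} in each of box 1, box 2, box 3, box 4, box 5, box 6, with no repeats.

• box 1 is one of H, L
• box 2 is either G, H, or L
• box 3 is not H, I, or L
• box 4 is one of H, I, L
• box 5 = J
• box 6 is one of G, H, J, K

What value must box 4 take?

box 5's domain is down to {J}, so box 5 = J. Remove J from box 3, box 6.
The 5 still-open variables draw from only 5 values {G, H, I, K, L}, so each is used; only box 4 can be I, hence box 4 = I.

I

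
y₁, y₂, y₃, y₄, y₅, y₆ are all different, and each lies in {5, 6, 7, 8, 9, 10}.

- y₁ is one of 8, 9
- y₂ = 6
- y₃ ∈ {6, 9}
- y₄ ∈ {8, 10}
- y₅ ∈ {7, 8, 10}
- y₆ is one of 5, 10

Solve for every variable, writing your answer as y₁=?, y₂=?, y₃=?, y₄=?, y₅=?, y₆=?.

y₁=8, y₂=6, y₃=9, y₄=10, y₅=7, y₆=5

y₂ has just one choice, so y₂ = 6. Strike 6 from y₃.
y₃'s domain is down to {9}, so y₃ = 9. So y₁ can't be 9.
y₁'s domain is down to {8}, so y₁ = 8. Remove 8 from y₄, y₅.
y₄ must be 10 (only option left). So y₅, y₆ can't be 10.
y₅ has just one choice, so y₅ = 7.
That leaves y₆ = 5.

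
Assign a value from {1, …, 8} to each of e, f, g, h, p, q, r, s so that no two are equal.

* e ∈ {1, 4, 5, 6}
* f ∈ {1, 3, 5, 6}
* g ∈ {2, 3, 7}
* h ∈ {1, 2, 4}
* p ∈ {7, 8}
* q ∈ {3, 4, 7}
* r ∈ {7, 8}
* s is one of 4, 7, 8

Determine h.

1

The 2 variables p and r are confined to {7, 8}, which locks those values in; drop them from g, q, s.
s's domain is down to {4}, so s = 4. So e, h, q can't be 4.
That leaves q = 3. Eliminate 3 elsewhere: f, g.
g must be 2 (only option left). Remove 2 from h.
So h = 1.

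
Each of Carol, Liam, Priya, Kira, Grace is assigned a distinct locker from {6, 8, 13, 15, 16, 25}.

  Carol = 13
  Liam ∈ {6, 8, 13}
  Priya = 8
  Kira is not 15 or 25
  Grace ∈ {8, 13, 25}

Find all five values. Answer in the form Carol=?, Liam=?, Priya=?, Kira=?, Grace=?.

Carol's domain is down to {13}, so Carol = 13. Remove 13 from Liam, Kira, Grace.
That leaves Priya = 8. Remove 8 from Liam, Kira, Grace.
That leaves Grace = 25.
That leaves Liam = 6. Strike 6 from Kira.
Kira's domain is down to {16}, so Kira = 16.

Carol=13, Liam=6, Priya=8, Kira=16, Grace=25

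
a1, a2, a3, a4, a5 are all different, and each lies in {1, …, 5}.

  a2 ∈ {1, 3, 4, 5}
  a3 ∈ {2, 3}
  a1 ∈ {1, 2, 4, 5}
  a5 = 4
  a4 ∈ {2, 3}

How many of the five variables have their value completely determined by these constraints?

1

a5 has just one choice, so a5 = 4. Strike 4 from a1, a2.
a3 and a4 between them cover only {2, 3} — a naked pair. Remove those values from a1, a2.
Determined: a5=4. The other variables each still have more than one consistent value. That makes 1.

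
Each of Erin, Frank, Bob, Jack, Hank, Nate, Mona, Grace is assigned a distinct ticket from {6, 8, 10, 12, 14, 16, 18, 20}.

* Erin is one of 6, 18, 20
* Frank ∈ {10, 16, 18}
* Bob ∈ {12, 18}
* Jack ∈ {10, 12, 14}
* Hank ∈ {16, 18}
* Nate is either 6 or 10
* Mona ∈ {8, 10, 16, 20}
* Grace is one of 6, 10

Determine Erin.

20

The 8 variables together cover exactly {6, 8, 10, 12, 14, 16, 18, 20} — 8 values for 8 variables — and 8 appears only in Mona's list, so Mona = 8.
The 7 still-open variables draw from only 7 values {6, 10, 12, 14, 16, 18, 20}, so each is used; only Jack can be 14, hence Jack = 14.
Among the 6 still-open variables, 12 fits only Bob (and all 6 values in {6, 10, 12, 16, 18, 20} must be used), so Bob = 12.
The 5 still-open variables together cover exactly {6, 10, 16, 18, 20} — 5 values for 5 variables — and 20 appears only in Erin's list, so Erin = 20.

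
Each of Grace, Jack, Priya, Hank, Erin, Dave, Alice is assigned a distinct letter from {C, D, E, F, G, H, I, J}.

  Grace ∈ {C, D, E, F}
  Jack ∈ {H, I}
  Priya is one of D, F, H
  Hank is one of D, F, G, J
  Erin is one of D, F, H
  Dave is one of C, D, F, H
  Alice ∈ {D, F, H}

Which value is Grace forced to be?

E

Priya, Erin, Alice between them cover only {D, F, H} — a naked triple. Remove those values from Grace, Jack, Hank, Dave.
That leaves Jack = I.
That leaves Dave = C. Eliminate C elsewhere: Grace.
So Grace = E.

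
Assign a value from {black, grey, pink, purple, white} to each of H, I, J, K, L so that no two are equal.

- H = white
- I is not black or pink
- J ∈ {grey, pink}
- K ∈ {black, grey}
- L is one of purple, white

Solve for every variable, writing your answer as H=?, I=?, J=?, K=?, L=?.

H must be white (only option left). Eliminate white elsewhere: I, L.
L must be purple (only option left). So I can't be purple.
I has just one choice, so I = grey. Strike grey from J, K.
J has just one choice, so J = pink.
K has just one choice, so K = black.

H=white, I=grey, J=pink, K=black, L=purple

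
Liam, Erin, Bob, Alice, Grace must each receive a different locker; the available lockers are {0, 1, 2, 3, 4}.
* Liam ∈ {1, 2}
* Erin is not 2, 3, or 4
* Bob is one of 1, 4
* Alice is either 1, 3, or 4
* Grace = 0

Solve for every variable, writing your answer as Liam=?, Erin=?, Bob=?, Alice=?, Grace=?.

Grace must be 0 (only option left). Remove 0 from Erin.
Erin's domain is down to {1}, so Erin = 1. Strike 1 from Liam, Bob, Alice.
Bob must be 4 (only option left). So Alice can't be 4.
Alice's domain is down to {3}, so Alice = 3.
That leaves Liam = 2.

Liam=2, Erin=1, Bob=4, Alice=3, Grace=0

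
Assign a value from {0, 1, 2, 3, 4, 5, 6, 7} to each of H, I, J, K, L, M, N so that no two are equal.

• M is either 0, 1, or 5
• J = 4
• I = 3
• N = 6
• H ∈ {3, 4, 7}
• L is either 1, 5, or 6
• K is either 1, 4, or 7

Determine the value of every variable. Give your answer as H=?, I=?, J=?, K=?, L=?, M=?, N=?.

I must be 3 (only option left). Eliminate 3 elsewhere: H.
J must be 4 (only option left). Remove 4 from H, K.
N has just one choice, so N = 6. Eliminate 6 elsewhere: L.
That leaves H = 7. Remove 7 from K.
K must be 1 (only option left). Strike 1 from L, M.
L's domain is down to {5}, so L = 5. Remove 5 from M.
That leaves M = 0.

H=7, I=3, J=4, K=1, L=5, M=0, N=6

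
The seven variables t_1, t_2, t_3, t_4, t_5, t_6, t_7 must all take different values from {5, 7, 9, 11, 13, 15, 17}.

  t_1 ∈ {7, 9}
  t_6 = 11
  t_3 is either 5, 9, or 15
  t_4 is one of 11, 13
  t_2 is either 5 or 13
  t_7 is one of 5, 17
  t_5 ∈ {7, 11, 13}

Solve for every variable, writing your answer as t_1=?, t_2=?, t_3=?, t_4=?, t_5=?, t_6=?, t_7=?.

t_1=9, t_2=5, t_3=15, t_4=13, t_5=7, t_6=11, t_7=17

t_6's domain is down to {11}, so t_6 = 11. Remove 11 from t_4, t_5.
t_4 must be 13 (only option left). Eliminate 13 elsewhere: t_2, t_5.
That leaves t_5 = 7. Eliminate 7 elsewhere: t_1.
t_1's domain is down to {9}, so t_1 = 9. Remove 9 from t_3.
t_2 must be 5 (only option left). So t_3, t_7 can't be 5.
t_3 has just one choice, so t_3 = 15.
t_7 has just one choice, so t_7 = 17.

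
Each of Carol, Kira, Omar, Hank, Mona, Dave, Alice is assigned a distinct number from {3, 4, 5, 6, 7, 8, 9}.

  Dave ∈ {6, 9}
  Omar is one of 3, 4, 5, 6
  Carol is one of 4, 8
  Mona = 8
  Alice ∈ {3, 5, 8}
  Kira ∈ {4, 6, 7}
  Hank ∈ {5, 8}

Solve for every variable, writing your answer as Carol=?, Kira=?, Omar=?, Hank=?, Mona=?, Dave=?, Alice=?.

Carol=4, Kira=7, Omar=6, Hank=5, Mona=8, Dave=9, Alice=3

Mona must be 8 (only option left). Remove 8 from Carol, Hank, Alice.
That leaves Carol = 4. Eliminate 4 elsewhere: Kira, Omar.
That leaves Hank = 5. So Omar, Alice can't be 5.
Alice must be 3 (only option left). So Omar can't be 3.
That leaves Omar = 6. Eliminate 6 elsewhere: Kira, Dave.
Dave must be 9 (only option left).
Kira's domain is down to {7}, so Kira = 7.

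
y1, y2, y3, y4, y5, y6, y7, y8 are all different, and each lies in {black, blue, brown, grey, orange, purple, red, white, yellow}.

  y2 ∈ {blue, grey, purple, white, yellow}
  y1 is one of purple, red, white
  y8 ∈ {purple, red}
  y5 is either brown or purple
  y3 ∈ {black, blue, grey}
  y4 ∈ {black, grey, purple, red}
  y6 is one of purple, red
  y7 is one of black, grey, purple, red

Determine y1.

white

Among the 8 variables, brown fits only y5 (and all 8 values in {black, blue, brown, grey, purple, red, white, yellow} must be used), so y5 = brown.
The 7 still-open variables together cover exactly {black, blue, grey, purple, red, white, yellow} — 7 values for 7 variables — and yellow appears only in y2's list, so y2 = yellow.
The 6 still-open variables together cover exactly {black, blue, grey, purple, red, white} — 6 values for 6 variables — and blue appears only in y3's list, so y3 = blue.
The 5 still-open variables draw from only 5 values {black, grey, purple, red, white}, so each is used; only y1 can be white, hence y1 = white.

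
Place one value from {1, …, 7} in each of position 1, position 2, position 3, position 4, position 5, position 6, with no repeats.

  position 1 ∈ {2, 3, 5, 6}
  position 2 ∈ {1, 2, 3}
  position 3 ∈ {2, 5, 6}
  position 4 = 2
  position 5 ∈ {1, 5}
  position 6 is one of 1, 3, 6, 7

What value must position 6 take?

position 4 must be 2 (only option left). Remove 2 from position 1, position 2, position 3.
Among the 5 still-open variables, 7 fits only position 6 (and all 5 values in {1, 3, 5, 6, 7} must be used), so position 6 = 7.

7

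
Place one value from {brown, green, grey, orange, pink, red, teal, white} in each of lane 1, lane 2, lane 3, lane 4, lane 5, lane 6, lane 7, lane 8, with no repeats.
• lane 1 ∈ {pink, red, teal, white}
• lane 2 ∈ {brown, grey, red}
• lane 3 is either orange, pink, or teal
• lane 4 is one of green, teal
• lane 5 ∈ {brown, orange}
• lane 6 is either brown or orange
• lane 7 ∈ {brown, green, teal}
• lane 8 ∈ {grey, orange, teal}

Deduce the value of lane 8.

grey

The 8 variables together cover exactly {brown, green, grey, orange, pink, red, teal, white} — 8 values for 8 variables — and white appears only in lane 1's list, so lane 1 = white.
The 7 still-open variables together cover exactly {brown, green, grey, orange, pink, red, teal} — 7 values for 7 variables — and pink appears only in lane 3's list, so lane 3 = pink.
Among the 6 still-open variables, red fits only lane 2 (and all 6 values in {brown, green, grey, orange, red, teal} must be used), so lane 2 = red.
Among the 5 still-open variables, grey fits only lane 8 (and all 5 values in {brown, green, grey, orange, teal} must be used), so lane 8 = grey.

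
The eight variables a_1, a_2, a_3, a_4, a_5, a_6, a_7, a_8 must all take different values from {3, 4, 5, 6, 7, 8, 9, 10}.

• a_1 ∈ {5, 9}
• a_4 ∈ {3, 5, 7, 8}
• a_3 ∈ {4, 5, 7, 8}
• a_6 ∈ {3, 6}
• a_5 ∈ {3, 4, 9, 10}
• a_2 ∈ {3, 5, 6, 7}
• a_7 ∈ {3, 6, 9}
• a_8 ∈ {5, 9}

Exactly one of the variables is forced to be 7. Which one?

a_2

Among the 8 variables, 10 fits only a_5 (and all 8 values in {3, 4, 5, 6, 7, 8, 9, 10} must be used), so a_5 = 10.
The 7 still-open variables draw from only 7 values {3, 4, 5, 6, 7, 8, 9}, so each is used; only a_3 can be 4, hence a_3 = 4.
Among the 6 still-open variables, 8 fits only a_4 (and all 6 values in {3, 5, 6, 7, 8, 9} must be used), so a_4 = 8.
Among the 5 still-open variables, 7 fits only a_2 (and all 5 values in {3, 5, 6, 7, 9} must be used), so a_2 = 7.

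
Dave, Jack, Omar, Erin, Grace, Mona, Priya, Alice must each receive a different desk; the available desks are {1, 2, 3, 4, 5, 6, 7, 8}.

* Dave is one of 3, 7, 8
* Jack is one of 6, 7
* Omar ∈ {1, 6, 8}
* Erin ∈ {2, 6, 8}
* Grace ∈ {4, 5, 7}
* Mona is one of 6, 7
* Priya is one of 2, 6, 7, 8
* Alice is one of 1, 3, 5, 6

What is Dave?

3

The 8 variables together cover exactly {1, 2, 3, 4, 5, 6, 7, 8} — 8 values for 8 variables — and 4 appears only in Grace's list, so Grace = 4.
The 7 still-open variables draw from only 7 values {1, 2, 3, 5, 6, 7, 8}, so each is used; only Alice can be 5, hence Alice = 5.
Among the 6 still-open variables, 1 fits only Omar (and all 6 values in {1, 2, 3, 6, 7, 8} must be used), so Omar = 1.
The 5 still-open variables draw from only 5 values {2, 3, 6, 7, 8}, so each is used; only Dave can be 3, hence Dave = 3.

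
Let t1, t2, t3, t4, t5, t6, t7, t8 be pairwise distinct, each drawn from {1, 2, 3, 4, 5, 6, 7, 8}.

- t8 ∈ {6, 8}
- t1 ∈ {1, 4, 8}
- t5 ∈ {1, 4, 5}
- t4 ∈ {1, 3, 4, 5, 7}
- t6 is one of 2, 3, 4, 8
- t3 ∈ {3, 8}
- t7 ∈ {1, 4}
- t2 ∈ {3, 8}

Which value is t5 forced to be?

The 8 variables draw from only 8 values {1, 2, 3, 4, 5, 6, 7, 8}, so each is used; only t6 can be 2, hence t6 = 2.
The 7 still-open variables draw from only 7 values {1, 3, 4, 5, 6, 7, 8}, so each is used; only t8 can be 6, hence t8 = 6.
The 6 still-open variables together cover exactly {1, 3, 4, 5, 7, 8} — 6 values for 6 variables — and 7 appears only in t4's list, so t4 = 7.
Among the 5 still-open variables, 5 fits only t5 (and all 5 values in {1, 3, 4, 5, 8} must be used), so t5 = 5.

5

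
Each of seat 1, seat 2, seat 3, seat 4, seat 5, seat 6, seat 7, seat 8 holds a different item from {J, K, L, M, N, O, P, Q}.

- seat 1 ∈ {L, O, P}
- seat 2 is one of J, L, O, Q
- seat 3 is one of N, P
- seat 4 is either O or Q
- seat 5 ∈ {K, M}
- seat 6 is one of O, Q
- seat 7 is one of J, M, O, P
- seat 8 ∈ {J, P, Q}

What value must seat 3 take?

The 8 variables draw from only 8 values {J, K, L, M, N, O, P, Q}, so each is used; only seat 5 can be K, hence seat 5 = K.
The 7 still-open variables draw from only 7 values {J, L, M, N, O, P, Q}, so each is used; only seat 7 can be M, hence seat 7 = M.
Among the 6 still-open variables, N fits only seat 3 (and all 6 values in {J, L, N, O, P, Q} must be used), so seat 3 = N.

N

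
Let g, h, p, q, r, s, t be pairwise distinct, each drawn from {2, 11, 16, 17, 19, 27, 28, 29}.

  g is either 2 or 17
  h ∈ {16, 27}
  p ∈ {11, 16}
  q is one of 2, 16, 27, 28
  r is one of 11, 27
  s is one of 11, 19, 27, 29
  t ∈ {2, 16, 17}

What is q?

h, p, r share exactly the 3 values {11, 16, 27}; by pigeonhole those values go to them, so strike 11, 16, 27 from q, s, t.
g and t between them cover only {2, 17} — a naked pair. Remove those values from q.
So q = 28.

28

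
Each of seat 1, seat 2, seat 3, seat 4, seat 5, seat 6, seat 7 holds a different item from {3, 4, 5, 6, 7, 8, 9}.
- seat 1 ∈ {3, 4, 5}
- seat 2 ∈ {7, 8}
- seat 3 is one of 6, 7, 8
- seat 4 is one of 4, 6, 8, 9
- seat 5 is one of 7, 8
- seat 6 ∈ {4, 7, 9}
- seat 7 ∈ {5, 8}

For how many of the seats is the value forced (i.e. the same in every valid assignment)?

3

Among the 7 variables, 3 fits only seat 1 (and all 7 values in {3, 4, 5, 6, 7, 8, 9} must be used), so seat 1 = 3.
The 6 still-open variables together cover exactly {4, 5, 6, 7, 8, 9} — 6 values for 6 variables — and 5 appears only in seat 7's list, so seat 7 = 5.
The 2 variables seat 2 and seat 5 are confined to {7, 8}, which locks those values in; drop them from seat 3, seat 4, seat 6.
seat 3 has just one choice, so seat 3 = 6. Remove 6 from seat 4.
Determined: seat 1=3, seat 3=6, seat 7=5. The other seats each still have more than one consistent value. That makes 3.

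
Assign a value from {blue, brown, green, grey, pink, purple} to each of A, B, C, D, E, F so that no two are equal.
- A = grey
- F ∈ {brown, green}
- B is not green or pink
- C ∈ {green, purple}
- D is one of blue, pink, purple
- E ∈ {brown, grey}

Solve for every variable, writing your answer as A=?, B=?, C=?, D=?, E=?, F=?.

A's domain is down to {grey}, so A = grey. Remove grey from B, E.
E's domain is down to {brown}, so E = brown. So B, F can't be brown.
F's domain is down to {green}, so F = green. Eliminate green elsewhere: C.
C must be purple (only option left). Eliminate purple elsewhere: B, D.
That leaves B = blue. Eliminate blue elsewhere: D.
That leaves D = pink.

A=grey, B=blue, C=purple, D=pink, E=brown, F=green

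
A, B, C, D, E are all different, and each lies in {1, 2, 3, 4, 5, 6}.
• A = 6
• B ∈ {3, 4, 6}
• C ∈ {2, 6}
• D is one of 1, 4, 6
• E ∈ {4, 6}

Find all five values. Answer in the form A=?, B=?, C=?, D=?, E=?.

A=6, B=3, C=2, D=1, E=4

A has just one choice, so A = 6. Strike 6 from B, C, D, E.
That leaves C = 2.
E's domain is down to {4}, so E = 4. Remove 4 from B, D.
B has just one choice, so B = 3.
That leaves D = 1.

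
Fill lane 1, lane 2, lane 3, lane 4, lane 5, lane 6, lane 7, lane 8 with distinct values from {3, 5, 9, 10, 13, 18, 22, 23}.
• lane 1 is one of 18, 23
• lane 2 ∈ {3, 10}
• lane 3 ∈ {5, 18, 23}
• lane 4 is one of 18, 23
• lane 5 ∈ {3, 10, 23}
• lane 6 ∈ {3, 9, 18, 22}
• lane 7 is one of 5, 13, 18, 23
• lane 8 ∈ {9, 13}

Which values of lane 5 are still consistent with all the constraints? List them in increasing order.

3, 10

The 8 variables together cover exactly {3, 5, 9, 10, 13, 18, 22, 23} — 8 values for 8 variables — and 22 appears only in lane 6's list, so lane 6 = 22.
Among the 7 still-open variables, 9 fits only lane 8 (and all 7 values in {3, 5, 9, 10, 13, 18, 23} must be used), so lane 8 = 9.
The 6 still-open variables draw from only 6 values {3, 5, 10, 13, 18, 23}, so each is used; only lane 7 can be 13, hence lane 7 = 13.
The 5 still-open variables together cover exactly {3, 5, 10, 18, 23} — 5 values for 5 variables — and 5 appears only in lane 3's list, so lane 3 = 5.
lane 1 and lane 4 between them cover only {18, 23} — a naked pair. Remove those values from lane 5.
No further eliminations apply; lane 5 can still be any of 3, 10.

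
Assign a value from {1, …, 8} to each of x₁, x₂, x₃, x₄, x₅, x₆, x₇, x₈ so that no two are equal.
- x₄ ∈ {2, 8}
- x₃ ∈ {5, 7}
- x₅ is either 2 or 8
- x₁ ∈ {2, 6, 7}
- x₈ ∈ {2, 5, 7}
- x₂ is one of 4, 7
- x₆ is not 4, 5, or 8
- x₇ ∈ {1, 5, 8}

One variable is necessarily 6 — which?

The 8 variables together cover exactly {1, 2, 3, 4, 5, 6, 7, 8} — 8 values for 8 variables — and 3 appears only in x₆'s list, so x₆ = 3.
The 7 still-open variables together cover exactly {1, 2, 4, 5, 6, 7, 8} — 7 values for 7 variables — and 1 appears only in x₇'s list, so x₇ = 1.
Among the 6 still-open variables, 4 fits only x₂ (and all 6 values in {2, 4, 5, 6, 7, 8} must be used), so x₂ = 4.
Among the 5 still-open variables, 6 fits only x₁ (and all 5 values in {2, 5, 6, 7, 8} must be used), so x₁ = 6.

x₁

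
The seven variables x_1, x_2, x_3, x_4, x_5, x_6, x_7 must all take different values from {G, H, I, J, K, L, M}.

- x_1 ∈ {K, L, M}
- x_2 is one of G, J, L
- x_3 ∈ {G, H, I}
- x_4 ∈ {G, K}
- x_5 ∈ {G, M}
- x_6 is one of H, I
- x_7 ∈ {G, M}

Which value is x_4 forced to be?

K

Among the 7 variables, J fits only x_2 (and all 7 values in {G, H, I, J, K, L, M} must be used), so x_2 = J.
Among the 6 still-open variables, L fits only x_1 (and all 6 values in {G, H, I, K, L, M} must be used), so x_1 = L.
The 5 still-open variables together cover exactly {G, H, I, K, M} — 5 values for 5 variables — and K appears only in x_4's list, so x_4 = K.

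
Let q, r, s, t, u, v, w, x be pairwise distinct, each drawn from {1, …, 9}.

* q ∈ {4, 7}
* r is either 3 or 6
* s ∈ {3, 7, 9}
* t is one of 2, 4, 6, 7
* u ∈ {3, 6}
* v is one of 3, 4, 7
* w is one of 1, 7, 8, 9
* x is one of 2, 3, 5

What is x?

The 2 variables r and u are confined to {3, 6}, which locks those values in; drop them from s, t, v, x.
The 2 variables q and v are confined to {4, 7}, which locks those values in; drop them from s, t, w.
s must be 9 (only option left). So w can't be 9.
t must be 2 (only option left). Eliminate 2 elsewhere: x.
So x = 5.

5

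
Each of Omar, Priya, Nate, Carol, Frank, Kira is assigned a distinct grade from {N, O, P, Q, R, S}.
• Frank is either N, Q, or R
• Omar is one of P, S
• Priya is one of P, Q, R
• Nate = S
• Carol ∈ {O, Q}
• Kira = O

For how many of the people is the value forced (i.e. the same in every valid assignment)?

6

Nate must be S (only option left). Strike S from Omar.
Kira has just one choice, so Kira = O. Eliminate O elsewhere: Carol.
That leaves Omar = P. So Priya can't be P.
That leaves Carol = Q. Strike Q from Priya, Frank.
That leaves Priya = R. Remove R from Frank.
Frank must be N (only option left).
Every person is fixed: Omar=P, Priya=R, Nate=S, Carol=Q, Frank=N, Kira=O. That makes 6.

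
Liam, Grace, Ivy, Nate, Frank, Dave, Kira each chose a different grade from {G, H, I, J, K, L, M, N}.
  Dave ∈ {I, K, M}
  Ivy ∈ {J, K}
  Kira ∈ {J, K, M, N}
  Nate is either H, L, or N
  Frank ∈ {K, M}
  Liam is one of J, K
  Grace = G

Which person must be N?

Kira

Grace must be G (only option left).
The 2 variables Liam and Ivy are confined to {J, K}, which locks those values in; drop them from Frank, Dave, Kira.
Frank has just one choice, so Frank = M. Remove M from Dave, Kira.
So N goes to Kira.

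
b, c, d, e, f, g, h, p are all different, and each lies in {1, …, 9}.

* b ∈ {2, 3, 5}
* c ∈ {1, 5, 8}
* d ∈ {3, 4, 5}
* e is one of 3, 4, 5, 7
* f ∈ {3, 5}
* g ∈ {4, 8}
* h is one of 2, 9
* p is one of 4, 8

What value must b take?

The 8 variables draw from only 8 values {1, 2, 3, 4, 5, 7, 8, 9}, so each is used; only c can be 1, hence c = 1.
The 7 still-open variables draw from only 7 values {2, 3, 4, 5, 7, 8, 9}, so each is used; only e can be 7, hence e = 7.
Among the 6 still-open variables, 9 fits only h (and all 6 values in {2, 3, 4, 5, 8, 9} must be used), so h = 9.
The 5 still-open variables together cover exactly {2, 3, 4, 5, 8} — 5 values for 5 variables — and 2 appears only in b's list, so b = 2.

2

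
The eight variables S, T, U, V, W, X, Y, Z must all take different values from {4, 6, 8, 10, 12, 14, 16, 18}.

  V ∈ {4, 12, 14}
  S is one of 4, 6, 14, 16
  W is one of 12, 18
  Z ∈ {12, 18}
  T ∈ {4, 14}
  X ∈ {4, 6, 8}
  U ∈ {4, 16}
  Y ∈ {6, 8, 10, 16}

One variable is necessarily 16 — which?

The 8 variables together cover exactly {4, 6, 8, 10, 12, 14, 16, 18} — 8 values for 8 variables — and 10 appears only in Y's list, so Y = 10.
The 7 still-open variables together cover exactly {4, 6, 8, 12, 14, 16, 18} — 7 values for 7 variables — and 8 appears only in X's list, so X = 8.
The 6 still-open variables draw from only 6 values {4, 6, 12, 14, 16, 18}, so each is used; only S can be 6, hence S = 6.
Among the 5 still-open variables, 16 fits only U (and all 5 values in {4, 12, 14, 16, 18} must be used), so U = 16.

U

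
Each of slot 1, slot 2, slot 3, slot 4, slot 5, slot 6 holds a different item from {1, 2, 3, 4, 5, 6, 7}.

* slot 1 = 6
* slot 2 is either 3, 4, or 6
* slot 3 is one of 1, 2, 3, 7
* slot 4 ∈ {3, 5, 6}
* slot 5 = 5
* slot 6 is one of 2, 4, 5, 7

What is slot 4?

slot 1 has just one choice, so slot 1 = 6. So slot 2, slot 4 can't be 6.
slot 5 has just one choice, so slot 5 = 5. So slot 4, slot 6 can't be 5.
So slot 4 = 3.

3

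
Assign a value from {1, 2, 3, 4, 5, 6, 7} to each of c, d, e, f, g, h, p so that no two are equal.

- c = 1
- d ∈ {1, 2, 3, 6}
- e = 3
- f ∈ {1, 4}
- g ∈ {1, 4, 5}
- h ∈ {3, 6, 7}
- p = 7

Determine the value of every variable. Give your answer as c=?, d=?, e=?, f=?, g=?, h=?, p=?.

c's domain is down to {1}, so c = 1. Eliminate 1 elsewhere: d, f, g.
e has just one choice, so e = 3. So d, h can't be 3.
That leaves f = 4. Eliminate 4 elsewhere: g.
g's domain is down to {5}, so g = 5.
p's domain is down to {7}, so p = 7. Remove 7 from h.
h's domain is down to {6}, so h = 6. Eliminate 6 elsewhere: d.
d must be 2 (only option left).

c=1, d=2, e=3, f=4, g=5, h=6, p=7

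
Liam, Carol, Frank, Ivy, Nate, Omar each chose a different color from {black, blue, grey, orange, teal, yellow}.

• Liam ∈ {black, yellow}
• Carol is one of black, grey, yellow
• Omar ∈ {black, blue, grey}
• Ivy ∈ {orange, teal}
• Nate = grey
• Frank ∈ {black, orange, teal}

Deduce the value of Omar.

blue

Nate's domain is down to {grey}, so Nate = grey. Eliminate grey elsewhere: Carol, Omar.
The 5 still-open variables draw from only 5 values {black, blue, orange, teal, yellow}, so each is used; only Omar can be blue, hence Omar = blue.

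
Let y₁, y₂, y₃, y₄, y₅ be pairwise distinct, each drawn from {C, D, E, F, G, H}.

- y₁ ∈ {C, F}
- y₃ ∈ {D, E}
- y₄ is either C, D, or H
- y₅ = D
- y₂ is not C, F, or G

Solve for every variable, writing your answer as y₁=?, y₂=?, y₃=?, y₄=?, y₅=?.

y₅ must be D (only option left). So y₂, y₃, y₄ can't be D.
y₃'s domain is down to {E}, so y₃ = E. Eliminate E elsewhere: y₂.
y₂ must be H (only option left). So y₄ can't be H.
y₄ has just one choice, so y₄ = C. Eliminate C elsewhere: y₁.
y₁ must be F (only option left).

y₁=F, y₂=H, y₃=E, y₄=C, y₅=D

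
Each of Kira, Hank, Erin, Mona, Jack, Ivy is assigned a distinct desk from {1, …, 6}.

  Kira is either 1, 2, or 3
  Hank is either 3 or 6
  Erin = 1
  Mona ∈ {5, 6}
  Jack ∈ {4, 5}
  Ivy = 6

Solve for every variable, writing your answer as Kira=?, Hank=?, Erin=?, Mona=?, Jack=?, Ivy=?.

Erin's domain is down to {1}, so Erin = 1. Remove 1 from Kira.
Ivy has just one choice, so Ivy = 6. Eliminate 6 elsewhere: Hank, Mona.
Hank's domain is down to {3}, so Hank = 3. So Kira can't be 3.
Mona must be 5 (only option left). Strike 5 from Jack.
That leaves Jack = 4.
Kira's domain is down to {2}, so Kira = 2.

Kira=2, Hank=3, Erin=1, Mona=5, Jack=4, Ivy=6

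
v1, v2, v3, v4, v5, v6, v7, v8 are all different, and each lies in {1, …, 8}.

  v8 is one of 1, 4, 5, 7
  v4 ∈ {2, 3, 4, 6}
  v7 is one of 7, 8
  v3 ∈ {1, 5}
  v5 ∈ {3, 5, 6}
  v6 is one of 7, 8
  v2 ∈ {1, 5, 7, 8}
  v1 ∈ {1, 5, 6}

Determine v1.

6

Among the 8 variables, 2 fits only v4 (and all 8 values in {1, 2, 3, 4, 5, 6, 7, 8} must be used), so v4 = 2.
Among the 7 still-open variables, 3 fits only v5 (and all 7 values in {1, 3, 4, 5, 6, 7, 8} must be used), so v5 = 3.
Among the 6 still-open variables, 4 fits only v8 (and all 6 values in {1, 4, 5, 6, 7, 8} must be used), so v8 = 4.
The 5 still-open variables draw from only 5 values {1, 5, 6, 7, 8}, so each is used; only v1 can be 6, hence v1 = 6.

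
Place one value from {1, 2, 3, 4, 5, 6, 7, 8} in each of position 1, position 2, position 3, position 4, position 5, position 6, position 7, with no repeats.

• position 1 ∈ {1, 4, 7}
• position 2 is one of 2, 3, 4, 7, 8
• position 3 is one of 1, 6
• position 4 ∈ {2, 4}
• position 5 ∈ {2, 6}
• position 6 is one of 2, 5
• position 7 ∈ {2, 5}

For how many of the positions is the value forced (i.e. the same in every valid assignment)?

4

position 6 and position 7 between them cover only {2, 5} — a naked pair. Remove those values from position 2, position 4, position 5.
That leaves position 4 = 4. Strike 4 from position 1, position 2.
position 5 must be 6 (only option left). Eliminate 6 elsewhere: position 3.
position 3's domain is down to {1}, so position 3 = 1. Remove 1 from position 1.
position 1 must be 7 (only option left). Strike 7 from position 2.
Determined: position 1=7, position 3=1, position 4=4, position 5=6. The other positions each still have more than one consistent value. That makes 4.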